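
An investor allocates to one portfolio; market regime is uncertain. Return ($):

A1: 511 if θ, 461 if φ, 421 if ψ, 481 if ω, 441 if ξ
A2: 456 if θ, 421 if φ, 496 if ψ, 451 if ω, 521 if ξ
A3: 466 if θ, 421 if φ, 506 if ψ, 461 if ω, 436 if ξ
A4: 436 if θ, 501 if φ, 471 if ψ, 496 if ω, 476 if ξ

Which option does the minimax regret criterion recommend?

Column bests: θ=511, φ=501, ψ=506, ω=496, ξ=521.
A1 regrets: 0, 40, 85, 15, 80 → max 85
A2 regrets: 55, 80, 10, 45, 0 → max 80
A3 regrets: 45, 80, 0, 35, 85 → max 85
A4 regrets: 75, 0, 35, 0, 45 → max 75
Smallest max regret = 75 → A4.

A4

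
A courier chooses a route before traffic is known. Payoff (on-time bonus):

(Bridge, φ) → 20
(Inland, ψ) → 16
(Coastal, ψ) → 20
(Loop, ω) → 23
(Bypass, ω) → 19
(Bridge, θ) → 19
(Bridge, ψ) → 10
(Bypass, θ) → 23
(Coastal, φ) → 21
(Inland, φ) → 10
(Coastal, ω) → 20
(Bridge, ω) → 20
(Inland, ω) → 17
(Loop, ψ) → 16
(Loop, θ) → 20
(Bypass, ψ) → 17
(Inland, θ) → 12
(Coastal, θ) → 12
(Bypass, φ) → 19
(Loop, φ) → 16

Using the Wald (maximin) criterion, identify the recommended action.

Row minima: Bypass=17, Inland=10, Loop=16, Bridge=10, Coastal=12
Best worst-case = 17 → Bypass.

Bypass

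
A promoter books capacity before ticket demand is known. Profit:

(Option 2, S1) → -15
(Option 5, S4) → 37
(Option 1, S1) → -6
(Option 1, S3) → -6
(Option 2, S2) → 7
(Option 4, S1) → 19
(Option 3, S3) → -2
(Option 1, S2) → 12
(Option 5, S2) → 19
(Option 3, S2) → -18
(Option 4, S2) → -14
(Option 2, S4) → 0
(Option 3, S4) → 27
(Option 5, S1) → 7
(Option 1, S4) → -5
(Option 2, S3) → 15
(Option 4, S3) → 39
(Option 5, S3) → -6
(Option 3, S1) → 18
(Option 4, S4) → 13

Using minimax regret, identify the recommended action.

Column bests: S1=19, S2=19, S3=39, S4=37.
Option 1 regrets: 25, 7, 45, 42 → max 45
Option 2 regrets: 34, 12, 24, 37 → max 37
Option 3 regrets: 1, 37, 41, 10 → max 41
Option 4 regrets: 0, 33, 0, 24 → max 33
Option 5 regrets: 12, 0, 45, 0 → max 45
Smallest max regret = 33 → Option 4.

Option 4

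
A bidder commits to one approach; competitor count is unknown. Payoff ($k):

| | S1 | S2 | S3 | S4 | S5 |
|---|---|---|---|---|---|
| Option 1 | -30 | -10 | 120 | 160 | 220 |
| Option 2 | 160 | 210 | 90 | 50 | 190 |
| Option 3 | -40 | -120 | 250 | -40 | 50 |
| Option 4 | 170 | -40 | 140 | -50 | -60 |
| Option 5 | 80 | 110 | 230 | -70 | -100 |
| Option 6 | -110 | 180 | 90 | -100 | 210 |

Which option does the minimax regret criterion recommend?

Column bests: S1=170, S2=210, S3=250, S4=160, S5=220.
Option 1 regrets: 200, 220, 130, 0, 0 → max 220
Option 2 regrets: 10, 0, 160, 110, 30 → max 160
Option 3 regrets: 210, 330, 0, 200, 170 → max 330
Option 4 regrets: 0, 250, 110, 210, 280 → max 280
Option 5 regrets: 90, 100, 20, 230, 320 → max 320
Option 6 regrets: 280, 30, 160, 260, 10 → max 280
Smallest max regret = 160 → Option 2.

Option 2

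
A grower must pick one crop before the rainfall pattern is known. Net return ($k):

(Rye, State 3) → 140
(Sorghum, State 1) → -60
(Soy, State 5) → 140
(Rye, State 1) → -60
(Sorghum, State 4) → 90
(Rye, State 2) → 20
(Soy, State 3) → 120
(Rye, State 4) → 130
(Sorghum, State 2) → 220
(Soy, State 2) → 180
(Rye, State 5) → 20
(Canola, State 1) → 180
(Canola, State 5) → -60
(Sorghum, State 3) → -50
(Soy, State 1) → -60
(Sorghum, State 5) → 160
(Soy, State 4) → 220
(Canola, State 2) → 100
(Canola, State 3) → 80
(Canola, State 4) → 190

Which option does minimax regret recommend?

Column bests: State 1=180, State 2=220, State 3=140, State 4=220, State 5=160.
Soy regrets: 240, 40, 20, 0, 20 → max 240
Sorghum regrets: 240, 0, 190, 130, 0 → max 240
Canola regrets: 0, 120, 60, 30, 220 → max 220
Rye regrets: 240, 200, 0, 90, 140 → max 240
Smallest max regret = 220 → Canola.

Canola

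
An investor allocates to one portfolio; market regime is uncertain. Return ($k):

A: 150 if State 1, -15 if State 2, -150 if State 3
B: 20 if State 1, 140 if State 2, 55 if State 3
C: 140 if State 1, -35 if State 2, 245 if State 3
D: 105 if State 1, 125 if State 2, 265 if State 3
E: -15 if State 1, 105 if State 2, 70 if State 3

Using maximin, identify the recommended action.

D

Row minima: A=-150, B=20, C=-35, D=105, E=-15
Best worst-case = 105 → D.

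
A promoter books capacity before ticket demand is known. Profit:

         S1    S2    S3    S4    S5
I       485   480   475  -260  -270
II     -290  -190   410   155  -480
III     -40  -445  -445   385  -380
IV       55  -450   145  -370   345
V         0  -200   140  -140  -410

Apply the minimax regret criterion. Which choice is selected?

Column bests: S1=485, S2=480, S3=475, S4=385, S5=345.
I regrets: 0, 0, 0, 645, 615 → max 645
II regrets: 775, 670, 65, 230, 825 → max 825
III regrets: 525, 925, 920, 0, 725 → max 925
IV regrets: 430, 930, 330, 755, 0 → max 930
V regrets: 485, 680, 335, 525, 755 → max 755
Smallest max regret = 645 → I.

I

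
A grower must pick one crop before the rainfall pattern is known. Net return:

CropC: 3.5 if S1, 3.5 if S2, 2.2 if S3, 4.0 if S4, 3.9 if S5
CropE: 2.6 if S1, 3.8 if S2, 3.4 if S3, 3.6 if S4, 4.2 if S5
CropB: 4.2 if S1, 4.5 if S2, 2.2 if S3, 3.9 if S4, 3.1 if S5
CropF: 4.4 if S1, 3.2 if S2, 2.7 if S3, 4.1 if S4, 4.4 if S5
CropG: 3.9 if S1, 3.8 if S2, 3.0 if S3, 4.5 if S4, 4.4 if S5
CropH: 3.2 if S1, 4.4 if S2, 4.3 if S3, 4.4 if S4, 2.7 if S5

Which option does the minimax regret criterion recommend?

CropG

Column bests: S1=4.4, S2=4.5, S3=4.3, S4=4.5, S5=4.4.
CropC regrets: 0.9, 1.0, 2.1, 0.5, 0.5 → max 2.1
CropE regrets: 1.8, 0.7, 0.9, 0.9, 0.2 → max 1.8
CropB regrets: 0.2, 0.0, 2.1, 0.6, 1.3 → max 2.1
CropF regrets: 0.0, 1.3, 1.6, 0.4, 0.0 → max 1.6
CropG regrets: 0.5, 0.7, 1.3, 0.0, 0.0 → max 1.3
CropH regrets: 1.2, 0.1, 0.0, 0.1, 1.7 → max 1.7
Smallest max regret = 1.3 → CropG.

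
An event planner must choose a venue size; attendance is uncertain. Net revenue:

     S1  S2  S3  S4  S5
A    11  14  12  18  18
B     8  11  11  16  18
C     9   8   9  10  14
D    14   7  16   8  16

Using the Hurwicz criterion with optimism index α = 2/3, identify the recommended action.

A: 2/3·18 + 1/3·11 = 47/3
B: 2/3·18 + 1/3·8 = 44/3
C: 2/3·14 + 1/3·8 = 12
D: 2/3·16 + 1/3·7 = 13
Highest Hurwicz score = 47/3 → A.

A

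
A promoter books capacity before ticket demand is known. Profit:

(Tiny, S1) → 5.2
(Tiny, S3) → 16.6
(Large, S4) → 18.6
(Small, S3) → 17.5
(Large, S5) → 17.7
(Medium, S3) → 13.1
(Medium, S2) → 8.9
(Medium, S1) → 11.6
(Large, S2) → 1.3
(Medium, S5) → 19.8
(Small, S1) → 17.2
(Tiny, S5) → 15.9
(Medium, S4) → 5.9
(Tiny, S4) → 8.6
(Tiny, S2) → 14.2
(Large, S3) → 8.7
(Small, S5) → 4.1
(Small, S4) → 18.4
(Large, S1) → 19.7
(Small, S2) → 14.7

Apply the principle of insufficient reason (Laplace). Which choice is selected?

Row averages: Tiny=12.1, Small=14.38, Medium=11.86, Large=13.2
Highest average = 14.38 → Small.

Small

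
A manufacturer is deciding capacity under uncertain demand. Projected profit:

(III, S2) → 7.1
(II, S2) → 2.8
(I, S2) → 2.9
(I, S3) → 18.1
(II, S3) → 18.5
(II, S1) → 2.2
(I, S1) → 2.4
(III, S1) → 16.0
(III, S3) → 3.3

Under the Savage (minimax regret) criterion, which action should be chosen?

I

Column bests: S1=16.0, S2=7.1, S3=18.5.
I regrets: 13.6, 4.2, 0.4 → max 13.6
II regrets: 13.8, 4.3, 0.0 → max 13.8
III regrets: 0.0, 0.0, 15.2 → max 15.2
Smallest max regret = 13.6 → I.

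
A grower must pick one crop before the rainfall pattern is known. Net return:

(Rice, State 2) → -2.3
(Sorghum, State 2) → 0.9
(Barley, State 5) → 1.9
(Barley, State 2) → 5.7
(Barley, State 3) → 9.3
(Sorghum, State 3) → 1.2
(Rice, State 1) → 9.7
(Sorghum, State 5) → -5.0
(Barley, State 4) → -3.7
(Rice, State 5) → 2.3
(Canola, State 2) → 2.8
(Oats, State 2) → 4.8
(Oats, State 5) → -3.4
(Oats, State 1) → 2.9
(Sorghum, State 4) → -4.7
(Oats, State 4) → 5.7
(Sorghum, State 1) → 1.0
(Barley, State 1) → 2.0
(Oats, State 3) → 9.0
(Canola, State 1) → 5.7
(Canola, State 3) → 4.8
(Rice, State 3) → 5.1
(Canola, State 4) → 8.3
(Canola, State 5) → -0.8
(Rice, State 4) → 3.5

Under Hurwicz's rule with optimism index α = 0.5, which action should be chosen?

Canola

Rice: 0.5·9.7 + 0.5·(-2.3) = 3.7
Barley: 0.5·9.3 + 0.5·(-3.7) = 2.8
Canola: 0.5·8.3 + 0.5·(-0.8) = 3.75
Oats: 0.5·9.0 + 0.5·(-3.4) = 2.8
Sorghum: 0.5·1.2 + 0.5·(-5.0) = -1.9
Highest Hurwicz score = 3.75 → Canola.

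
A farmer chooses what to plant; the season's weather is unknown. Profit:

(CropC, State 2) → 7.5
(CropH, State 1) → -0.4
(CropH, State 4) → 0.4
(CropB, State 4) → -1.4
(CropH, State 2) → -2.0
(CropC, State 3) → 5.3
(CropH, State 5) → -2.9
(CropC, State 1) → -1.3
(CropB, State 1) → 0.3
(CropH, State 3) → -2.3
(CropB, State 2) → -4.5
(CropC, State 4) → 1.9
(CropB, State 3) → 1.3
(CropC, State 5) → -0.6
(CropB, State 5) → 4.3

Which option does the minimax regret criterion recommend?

Column bests: State 1=0.3, State 2=7.5, State 3=5.3, State 4=1.9, State 5=4.3.
CropB regrets: 0.0, 12.0, 4.0, 3.3, 0.0 → max 12.0
CropH regrets: 0.7, 9.5, 7.6, 1.5, 7.2 → max 9.5
CropC regrets: 1.6, 0.0, 0.0, 0.0, 4.9 → max 4.9
Smallest max regret = 4.9 → CropC.

CropC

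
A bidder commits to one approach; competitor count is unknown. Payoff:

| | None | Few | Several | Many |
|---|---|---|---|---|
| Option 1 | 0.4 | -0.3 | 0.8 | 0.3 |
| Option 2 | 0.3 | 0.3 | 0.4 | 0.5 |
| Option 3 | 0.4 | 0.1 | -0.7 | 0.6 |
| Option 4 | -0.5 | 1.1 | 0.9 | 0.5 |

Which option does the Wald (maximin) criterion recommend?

Row minima: Option 1=-0.3, Option 2=0.3, Option 3=-0.7, Option 4=-0.5
Best worst-case = 0.3 → Option 2.

Option 2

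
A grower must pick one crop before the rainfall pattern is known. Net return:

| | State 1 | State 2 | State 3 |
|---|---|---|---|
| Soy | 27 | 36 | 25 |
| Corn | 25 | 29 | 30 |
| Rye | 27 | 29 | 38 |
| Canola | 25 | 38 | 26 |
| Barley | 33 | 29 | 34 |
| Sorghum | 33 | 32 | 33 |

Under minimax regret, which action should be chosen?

Sorghum

Column bests: State 1=33, State 2=38, State 3=38.
Soy regrets: 6, 2, 13 → max 13
Corn regrets: 8, 9, 8 → max 9
Rye regrets: 6, 9, 0 → max 9
Canola regrets: 8, 0, 12 → max 12
Barley regrets: 0, 9, 4 → max 9
Sorghum regrets: 0, 6, 5 → max 6
Smallest max regret = 6 → Sorghum.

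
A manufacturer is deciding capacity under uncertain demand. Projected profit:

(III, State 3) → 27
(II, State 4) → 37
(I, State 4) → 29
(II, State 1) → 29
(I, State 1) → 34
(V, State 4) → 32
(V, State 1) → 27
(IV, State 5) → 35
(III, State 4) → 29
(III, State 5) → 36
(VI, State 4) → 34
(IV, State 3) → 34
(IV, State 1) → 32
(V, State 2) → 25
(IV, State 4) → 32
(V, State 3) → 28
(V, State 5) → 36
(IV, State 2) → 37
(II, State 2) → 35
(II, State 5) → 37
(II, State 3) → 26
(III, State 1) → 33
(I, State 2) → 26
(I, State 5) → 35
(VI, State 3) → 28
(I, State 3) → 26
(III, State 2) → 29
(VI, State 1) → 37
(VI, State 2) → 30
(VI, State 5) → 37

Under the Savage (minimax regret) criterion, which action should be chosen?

Column bests: State 1=37, State 2=37, State 3=34, State 4=37, State 5=37.
I regrets: 3, 11, 8, 8, 2 → max 11
II regrets: 8, 2, 8, 0, 0 → max 8
III regrets: 4, 8, 7, 8, 1 → max 8
IV regrets: 5, 0, 0, 5, 2 → max 5
V regrets: 10, 12, 6, 5, 1 → max 12
VI regrets: 0, 7, 6, 3, 0 → max 7
Smallest max regret = 5 → IV.

IV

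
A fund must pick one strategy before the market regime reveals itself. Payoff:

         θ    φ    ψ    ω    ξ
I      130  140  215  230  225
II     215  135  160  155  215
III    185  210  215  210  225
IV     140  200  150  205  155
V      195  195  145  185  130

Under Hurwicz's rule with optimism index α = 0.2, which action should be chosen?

III

I: 0.2·230 + 0.8·130 = 150
II: 0.2·215 + 0.8·135 = 151
III: 0.2·225 + 0.8·185 = 193
IV: 0.2·205 + 0.8·140 = 153
V: 0.2·195 + 0.8·130 = 143
Highest Hurwicz score = 193 → III.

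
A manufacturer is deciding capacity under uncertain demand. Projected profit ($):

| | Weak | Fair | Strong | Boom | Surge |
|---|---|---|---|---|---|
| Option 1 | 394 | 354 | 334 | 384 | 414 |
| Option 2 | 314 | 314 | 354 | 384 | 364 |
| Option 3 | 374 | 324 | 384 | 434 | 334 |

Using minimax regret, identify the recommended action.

Column bests: Weak=394, Fair=354, Strong=384, Boom=434, Surge=414.
Option 1 regrets: 0, 0, 50, 50, 0 → max 50
Option 2 regrets: 80, 40, 30, 50, 50 → max 80
Option 3 regrets: 20, 30, 0, 0, 80 → max 80
Smallest max regret = 50 → Option 1.

Option 1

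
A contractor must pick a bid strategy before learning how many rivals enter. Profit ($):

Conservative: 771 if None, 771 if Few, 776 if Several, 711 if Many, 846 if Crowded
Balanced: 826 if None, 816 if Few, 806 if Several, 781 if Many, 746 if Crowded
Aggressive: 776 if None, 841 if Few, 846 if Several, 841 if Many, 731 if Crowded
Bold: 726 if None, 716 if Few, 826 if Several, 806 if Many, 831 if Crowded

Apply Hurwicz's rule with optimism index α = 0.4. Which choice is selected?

Balanced

Conservative: 0.4·846 + 0.6·711 = 765
Balanced: 0.4·826 + 0.6·746 = 778
Aggressive: 0.4·846 + 0.6·731 = 777
Bold: 0.4·831 + 0.6·716 = 762
Highest Hurwicz score = 778 → Balanced.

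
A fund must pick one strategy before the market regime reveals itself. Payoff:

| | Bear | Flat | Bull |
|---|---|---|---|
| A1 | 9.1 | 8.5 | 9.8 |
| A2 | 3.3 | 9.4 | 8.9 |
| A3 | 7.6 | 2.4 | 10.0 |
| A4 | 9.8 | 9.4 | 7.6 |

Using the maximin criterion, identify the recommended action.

A1

Row minima: A1=8.5, A2=3.3, A3=2.4, A4=7.6
Best worst-case = 8.5 → A1.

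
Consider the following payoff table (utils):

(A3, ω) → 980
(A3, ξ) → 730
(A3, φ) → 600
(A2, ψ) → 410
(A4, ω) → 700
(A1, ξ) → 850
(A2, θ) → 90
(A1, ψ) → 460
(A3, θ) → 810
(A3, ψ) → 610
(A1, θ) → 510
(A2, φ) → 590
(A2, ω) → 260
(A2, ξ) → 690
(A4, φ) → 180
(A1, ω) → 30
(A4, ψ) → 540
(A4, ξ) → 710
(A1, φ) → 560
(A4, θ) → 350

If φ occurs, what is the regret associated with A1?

40

Best payoff under φ is 600.
Regret = 600 − 560 = 40.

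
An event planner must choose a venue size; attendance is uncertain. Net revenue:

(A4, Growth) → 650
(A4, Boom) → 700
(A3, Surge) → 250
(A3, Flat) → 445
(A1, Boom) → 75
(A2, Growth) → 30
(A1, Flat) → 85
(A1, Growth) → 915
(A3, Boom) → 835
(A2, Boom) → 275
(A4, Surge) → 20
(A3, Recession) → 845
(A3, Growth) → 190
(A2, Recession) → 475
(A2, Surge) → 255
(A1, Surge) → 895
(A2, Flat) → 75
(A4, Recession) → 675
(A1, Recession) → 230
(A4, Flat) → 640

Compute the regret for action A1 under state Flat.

555

Best payoff under Flat is 640.
Regret = 640 − 85 = 555.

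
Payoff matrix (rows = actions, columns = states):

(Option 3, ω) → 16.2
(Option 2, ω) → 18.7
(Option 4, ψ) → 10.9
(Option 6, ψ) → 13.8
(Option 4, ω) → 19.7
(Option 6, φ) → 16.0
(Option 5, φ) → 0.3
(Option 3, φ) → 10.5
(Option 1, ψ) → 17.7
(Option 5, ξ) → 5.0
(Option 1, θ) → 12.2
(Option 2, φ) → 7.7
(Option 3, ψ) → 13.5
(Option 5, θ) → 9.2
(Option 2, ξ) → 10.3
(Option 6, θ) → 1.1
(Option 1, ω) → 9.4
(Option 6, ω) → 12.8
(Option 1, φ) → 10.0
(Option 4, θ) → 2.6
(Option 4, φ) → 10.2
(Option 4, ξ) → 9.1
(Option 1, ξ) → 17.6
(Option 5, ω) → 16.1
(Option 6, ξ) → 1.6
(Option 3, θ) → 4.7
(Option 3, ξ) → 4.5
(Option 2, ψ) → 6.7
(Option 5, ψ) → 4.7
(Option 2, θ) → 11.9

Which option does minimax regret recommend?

Option 4

Column bests: θ=12.2, φ=16.0, ψ=17.7, ω=19.7, ξ=17.6.
Option 1 regrets: 0.0, 6.0, 0.0, 10.3, 0.0 → max 10.3
Option 2 regrets: 0.3, 8.3, 11.0, 1.0, 7.3 → max 11.0
Option 3 regrets: 7.5, 5.5, 4.2, 3.5, 13.1 → max 13.1
Option 4 regrets: 9.6, 5.8, 6.8, 0.0, 8.5 → max 9.6
Option 5 regrets: 3.0, 15.7, 13.0, 3.6, 12.6 → max 15.7
Option 6 regrets: 11.1, 0.0, 3.9, 6.9, 16.0 → max 16.0
Smallest max regret = 9.6 → Option 4.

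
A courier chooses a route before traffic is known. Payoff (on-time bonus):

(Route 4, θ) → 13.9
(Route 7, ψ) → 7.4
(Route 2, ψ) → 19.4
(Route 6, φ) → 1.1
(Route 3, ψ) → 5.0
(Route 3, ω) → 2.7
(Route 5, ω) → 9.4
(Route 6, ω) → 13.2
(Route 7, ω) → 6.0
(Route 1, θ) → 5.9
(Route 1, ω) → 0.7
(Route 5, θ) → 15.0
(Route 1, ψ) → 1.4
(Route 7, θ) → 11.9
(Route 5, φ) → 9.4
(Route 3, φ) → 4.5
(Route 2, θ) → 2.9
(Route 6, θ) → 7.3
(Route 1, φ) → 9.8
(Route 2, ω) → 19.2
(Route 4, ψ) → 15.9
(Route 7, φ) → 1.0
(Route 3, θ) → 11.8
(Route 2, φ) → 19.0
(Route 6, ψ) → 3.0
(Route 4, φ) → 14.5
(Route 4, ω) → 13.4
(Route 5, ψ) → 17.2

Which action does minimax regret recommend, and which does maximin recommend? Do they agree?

Column bests: θ=15.0, φ=19.0, ψ=19.4, ω=19.2.
Route 1 regrets: 9.1, 9.2, 18.0, 18.5 → max 18.5
Route 2 regrets: 12.1, 0.0, 0.0, 0.0 → max 12.1
Route 3 regrets: 3.2, 14.5, 14.4, 16.5 → max 16.5
Route 4 regrets: 1.1, 4.5, 3.5, 5.8 → max 5.8
Route 5 regrets: 0.0, 9.6, 2.2, 9.8 → max 9.8
Route 6 regrets: 7.7, 17.9, 16.4, 6.0 → max 17.9
Route 7 regrets: 3.1, 18.0, 12.0, 13.2 → max 18.0
Smallest max regret = 5.8 → Route 4.
Row minima: Route 1=0.7, Route 2=2.9, Route 3=2.7, Route 4=13.4, Route 5=9.4, Route 6=1.1, Route 7=1.0
Best worst-case = 13.4 → Route 4.

minimax regret → Route 4; maximin → Route 4 (agree)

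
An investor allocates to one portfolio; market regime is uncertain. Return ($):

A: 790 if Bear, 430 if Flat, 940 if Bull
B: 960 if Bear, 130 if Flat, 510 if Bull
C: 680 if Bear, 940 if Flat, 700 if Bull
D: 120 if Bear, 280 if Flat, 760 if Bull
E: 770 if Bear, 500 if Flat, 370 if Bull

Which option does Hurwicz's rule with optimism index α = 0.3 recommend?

C

A: 0.3·940 + 0.7·430 = 583
B: 0.3·960 + 0.7·130 = 379
C: 0.3·940 + 0.7·680 = 758
D: 0.3·760 + 0.7·120 = 312
E: 0.3·770 + 0.7·370 = 490
Highest Hurwicz score = 758 → C.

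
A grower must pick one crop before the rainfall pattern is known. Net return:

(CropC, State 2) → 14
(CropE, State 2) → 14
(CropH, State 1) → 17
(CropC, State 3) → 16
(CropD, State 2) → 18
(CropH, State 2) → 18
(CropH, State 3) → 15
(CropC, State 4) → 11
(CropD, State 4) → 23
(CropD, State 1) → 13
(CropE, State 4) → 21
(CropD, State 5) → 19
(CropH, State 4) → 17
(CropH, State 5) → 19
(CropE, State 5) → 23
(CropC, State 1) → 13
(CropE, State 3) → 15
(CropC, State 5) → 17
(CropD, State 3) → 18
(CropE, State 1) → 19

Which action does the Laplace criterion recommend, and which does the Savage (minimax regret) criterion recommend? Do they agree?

laplace → CropE; minimax regret → CropE (agree)

Row averages: CropH=17.2, CropC=14.2, CropD=18.2, CropE=18.4
Highest average = 18.4 → CropE.
Column bests: State 1=19, State 2=18, State 3=18, State 4=23, State 5=23.
CropH regrets: 2, 0, 3, 6, 4 → max 6
CropC regrets: 6, 4, 2, 12, 6 → max 12
CropD regrets: 6, 0, 0, 0, 4 → max 6
CropE regrets: 0, 4, 3, 2, 0 → max 4
Smallest max regret = 4 → CropE.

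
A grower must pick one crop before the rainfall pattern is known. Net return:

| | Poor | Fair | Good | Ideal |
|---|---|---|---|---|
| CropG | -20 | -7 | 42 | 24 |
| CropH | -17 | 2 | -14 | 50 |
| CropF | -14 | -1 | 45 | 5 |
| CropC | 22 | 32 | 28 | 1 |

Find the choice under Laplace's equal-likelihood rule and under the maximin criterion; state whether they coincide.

laplace → CropC; maximin → CropC (agree)

Row averages: CropG=9.75, CropH=5.25, CropF=8.75, CropC=20.75
Highest average = 20.75 → CropC.
Row minima: CropG=-20, CropH=-17, CropF=-14, CropC=1
Best worst-case = 1 → CropC.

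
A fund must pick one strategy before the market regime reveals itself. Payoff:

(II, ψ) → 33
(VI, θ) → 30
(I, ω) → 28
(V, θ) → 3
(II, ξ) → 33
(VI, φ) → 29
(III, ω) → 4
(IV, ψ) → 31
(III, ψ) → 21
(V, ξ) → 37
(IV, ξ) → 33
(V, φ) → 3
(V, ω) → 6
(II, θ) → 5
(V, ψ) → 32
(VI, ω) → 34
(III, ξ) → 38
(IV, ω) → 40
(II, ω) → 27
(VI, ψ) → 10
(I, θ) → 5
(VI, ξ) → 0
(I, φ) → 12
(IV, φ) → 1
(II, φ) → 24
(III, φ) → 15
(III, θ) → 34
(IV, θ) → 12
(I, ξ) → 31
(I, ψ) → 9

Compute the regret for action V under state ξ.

1

Best payoff under ξ is 38.
Regret = 38 − 37 = 1.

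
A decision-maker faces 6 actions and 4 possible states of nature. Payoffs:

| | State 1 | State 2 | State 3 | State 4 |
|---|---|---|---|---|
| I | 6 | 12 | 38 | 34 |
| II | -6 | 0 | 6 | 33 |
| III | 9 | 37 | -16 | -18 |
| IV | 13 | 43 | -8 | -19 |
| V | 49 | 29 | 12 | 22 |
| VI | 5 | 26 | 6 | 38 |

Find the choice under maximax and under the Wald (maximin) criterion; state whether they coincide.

Row maxima: I=38, II=33, III=37, IV=43, V=49, VI=38
Best best-case = 49 → V.
Row minima: I=6, II=-6, III=-18, IV=-19, V=12, VI=5
Best worst-case = 12 → V.

maximax → V; maximin → V (agree)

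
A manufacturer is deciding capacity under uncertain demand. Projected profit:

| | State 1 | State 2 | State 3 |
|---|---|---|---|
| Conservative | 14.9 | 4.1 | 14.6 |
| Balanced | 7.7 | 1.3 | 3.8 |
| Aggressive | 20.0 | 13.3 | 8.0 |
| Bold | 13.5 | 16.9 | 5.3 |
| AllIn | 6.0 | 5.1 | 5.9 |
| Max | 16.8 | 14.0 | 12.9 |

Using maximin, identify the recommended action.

Max

Row minima: Conservative=4.1, Balanced=1.3, Aggressive=8.0, Bold=5.3, AllIn=5.1, Max=12.9
Best worst-case = 12.9 → Max.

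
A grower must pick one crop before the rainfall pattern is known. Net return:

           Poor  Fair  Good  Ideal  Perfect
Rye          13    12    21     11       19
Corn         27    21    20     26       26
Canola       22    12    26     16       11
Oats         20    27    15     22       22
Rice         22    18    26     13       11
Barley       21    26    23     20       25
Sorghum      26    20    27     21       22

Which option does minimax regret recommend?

Column bests: Poor=27, Fair=27, Good=27, Ideal=26, Perfect=26.
Rye regrets: 14, 15, 6, 15, 7 → max 15
Corn regrets: 0, 6, 7, 0, 0 → max 7
Canola regrets: 5, 15, 1, 10, 15 → max 15
Oats regrets: 7, 0, 12, 4, 4 → max 12
Rice regrets: 5, 9, 1, 13, 15 → max 15
Barley regrets: 6, 1, 4, 6, 1 → max 6
Sorghum regrets: 1, 7, 0, 5, 4 → max 7
Smallest max regret = 6 → Barley.

Barley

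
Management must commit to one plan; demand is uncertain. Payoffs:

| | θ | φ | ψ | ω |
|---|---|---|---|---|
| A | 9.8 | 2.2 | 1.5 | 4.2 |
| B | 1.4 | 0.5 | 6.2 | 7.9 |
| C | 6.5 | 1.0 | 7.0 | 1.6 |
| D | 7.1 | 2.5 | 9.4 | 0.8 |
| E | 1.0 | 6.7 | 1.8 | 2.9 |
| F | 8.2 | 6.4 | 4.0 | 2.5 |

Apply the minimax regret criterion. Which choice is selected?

Column bests: θ=9.8, φ=6.7, ψ=9.4, ω=7.9.
A regrets: 0.0, 4.5, 7.9, 3.7 → max 7.9
B regrets: 8.4, 6.2, 3.2, 0.0 → max 8.4
C regrets: 3.3, 5.7, 2.4, 6.3 → max 6.3
D regrets: 2.7, 4.2, 0.0, 7.1 → max 7.1
E regrets: 8.8, 0.0, 7.6, 5.0 → max 8.8
F regrets: 1.6, 0.3, 5.4, 5.4 → max 5.4
Smallest max regret = 5.4 → F.

F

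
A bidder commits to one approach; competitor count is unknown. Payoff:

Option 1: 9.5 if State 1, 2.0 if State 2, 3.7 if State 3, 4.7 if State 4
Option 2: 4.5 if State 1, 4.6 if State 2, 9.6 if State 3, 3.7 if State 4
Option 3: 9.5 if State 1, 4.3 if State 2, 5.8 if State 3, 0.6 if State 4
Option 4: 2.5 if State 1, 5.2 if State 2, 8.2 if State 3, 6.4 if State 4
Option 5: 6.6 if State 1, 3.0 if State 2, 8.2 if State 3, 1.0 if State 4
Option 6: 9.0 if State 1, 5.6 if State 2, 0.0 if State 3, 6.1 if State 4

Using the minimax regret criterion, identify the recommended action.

Column bests: State 1=9.5, State 2=5.6, State 3=9.6, State 4=6.4.
Option 1 regrets: 0.0, 3.6, 5.9, 1.7 → max 5.9
Option 2 regrets: 5.0, 1.0, 0.0, 2.7 → max 5.0
Option 3 regrets: 0.0, 1.3, 3.8, 5.8 → max 5.8
Option 4 regrets: 7.0, 0.4, 1.4, 0.0 → max 7.0
Option 5 regrets: 2.9, 2.6, 1.4, 5.4 → max 5.4
Option 6 regrets: 0.5, 0.0, 9.6, 0.3 → max 9.6
Smallest max regret = 5.0 → Option 2.

Option 2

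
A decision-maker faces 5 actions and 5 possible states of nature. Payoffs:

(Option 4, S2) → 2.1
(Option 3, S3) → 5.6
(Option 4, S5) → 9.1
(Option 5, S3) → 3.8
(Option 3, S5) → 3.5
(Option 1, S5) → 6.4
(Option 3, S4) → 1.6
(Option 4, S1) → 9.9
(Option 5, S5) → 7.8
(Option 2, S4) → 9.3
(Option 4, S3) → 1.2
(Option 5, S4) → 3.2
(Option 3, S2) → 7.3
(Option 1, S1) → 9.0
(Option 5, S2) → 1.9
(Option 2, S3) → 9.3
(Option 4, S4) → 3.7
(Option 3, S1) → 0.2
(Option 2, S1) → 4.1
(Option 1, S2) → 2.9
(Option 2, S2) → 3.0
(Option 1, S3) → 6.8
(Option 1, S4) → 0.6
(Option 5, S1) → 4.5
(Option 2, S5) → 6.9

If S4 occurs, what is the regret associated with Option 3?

7.7

Best payoff under S4 is 9.3.
Regret = 9.3 − 1.6 = 7.7.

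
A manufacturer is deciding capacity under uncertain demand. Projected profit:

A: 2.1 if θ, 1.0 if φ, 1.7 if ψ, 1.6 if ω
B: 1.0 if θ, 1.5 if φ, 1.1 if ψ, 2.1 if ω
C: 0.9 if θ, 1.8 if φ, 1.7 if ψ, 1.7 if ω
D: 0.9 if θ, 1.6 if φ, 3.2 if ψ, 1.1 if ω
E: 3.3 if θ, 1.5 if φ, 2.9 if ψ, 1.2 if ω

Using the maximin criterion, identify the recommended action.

E

Row minima: A=1.0, B=1.0, C=0.9, D=0.9, E=1.2
Best worst-case = 1.2 → E.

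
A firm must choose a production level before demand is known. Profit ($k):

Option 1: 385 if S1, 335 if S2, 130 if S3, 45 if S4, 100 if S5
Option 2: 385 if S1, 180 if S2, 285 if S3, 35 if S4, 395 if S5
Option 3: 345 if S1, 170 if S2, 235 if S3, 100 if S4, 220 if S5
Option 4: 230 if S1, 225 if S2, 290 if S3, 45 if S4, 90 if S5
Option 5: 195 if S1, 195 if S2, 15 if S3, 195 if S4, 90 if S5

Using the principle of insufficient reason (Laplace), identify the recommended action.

Option 2

Row averages: Option 1=199, Option 2=256, Option 3=214, Option 4=176, Option 5=138
Highest average = 256 → Option 2.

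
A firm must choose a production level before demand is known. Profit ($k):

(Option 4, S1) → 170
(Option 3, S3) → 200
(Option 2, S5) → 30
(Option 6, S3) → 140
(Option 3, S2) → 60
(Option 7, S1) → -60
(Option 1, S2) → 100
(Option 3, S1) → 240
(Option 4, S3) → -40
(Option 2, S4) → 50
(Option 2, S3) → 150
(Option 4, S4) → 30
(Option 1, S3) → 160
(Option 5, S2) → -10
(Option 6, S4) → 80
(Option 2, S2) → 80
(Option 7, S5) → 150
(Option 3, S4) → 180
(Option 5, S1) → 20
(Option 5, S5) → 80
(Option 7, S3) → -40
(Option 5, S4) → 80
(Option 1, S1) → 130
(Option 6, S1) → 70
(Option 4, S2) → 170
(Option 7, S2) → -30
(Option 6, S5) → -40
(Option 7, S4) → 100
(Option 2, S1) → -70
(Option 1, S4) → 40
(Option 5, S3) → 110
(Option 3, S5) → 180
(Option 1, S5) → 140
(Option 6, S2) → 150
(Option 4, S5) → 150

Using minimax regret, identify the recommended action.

Option 3

Column bests: S1=240, S2=170, S3=200, S4=180, S5=180.
Option 1 regrets: 110, 70, 40, 140, 40 → max 140
Option 2 regrets: 310, 90, 50, 130, 150 → max 310
Option 3 regrets: 0, 110, 0, 0, 0 → max 110
Option 4 regrets: 70, 0, 240, 150, 30 → max 240
Option 5 regrets: 220, 180, 90, 100, 100 → max 220
Option 6 regrets: 170, 20, 60, 100, 220 → max 220
Option 7 regrets: 300, 200, 240, 80, 30 → max 300
Smallest max regret = 110 → Option 3.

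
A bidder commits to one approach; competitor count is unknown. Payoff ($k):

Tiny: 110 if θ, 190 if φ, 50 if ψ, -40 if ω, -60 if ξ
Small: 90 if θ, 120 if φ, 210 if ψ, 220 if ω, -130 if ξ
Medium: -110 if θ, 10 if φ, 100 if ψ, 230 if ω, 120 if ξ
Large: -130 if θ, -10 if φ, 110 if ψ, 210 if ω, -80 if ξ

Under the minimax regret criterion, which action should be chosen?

Medium

Column bests: θ=110, φ=190, ψ=210, ω=230, ξ=120.
Tiny regrets: 0, 0, 160, 270, 180 → max 270
Small regrets: 20, 70, 0, 10, 250 → max 250
Medium regrets: 220, 180, 110, 0, 0 → max 220
Large regrets: 240, 200, 100, 20, 200 → max 240
Smallest max regret = 220 → Medium.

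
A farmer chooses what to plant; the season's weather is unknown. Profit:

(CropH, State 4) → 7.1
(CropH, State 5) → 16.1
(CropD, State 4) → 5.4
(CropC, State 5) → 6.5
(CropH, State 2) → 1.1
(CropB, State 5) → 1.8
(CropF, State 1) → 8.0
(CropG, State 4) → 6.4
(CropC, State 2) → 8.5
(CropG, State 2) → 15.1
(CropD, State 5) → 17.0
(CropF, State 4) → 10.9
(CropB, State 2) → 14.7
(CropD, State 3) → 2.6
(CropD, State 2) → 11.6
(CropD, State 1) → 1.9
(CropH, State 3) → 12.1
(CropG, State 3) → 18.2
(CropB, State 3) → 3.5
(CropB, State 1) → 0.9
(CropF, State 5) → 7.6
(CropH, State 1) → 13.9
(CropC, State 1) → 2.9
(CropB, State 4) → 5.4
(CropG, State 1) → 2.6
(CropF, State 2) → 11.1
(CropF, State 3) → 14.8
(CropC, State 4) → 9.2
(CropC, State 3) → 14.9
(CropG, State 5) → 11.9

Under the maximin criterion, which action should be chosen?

CropF

Row minima: CropB=0.9, CropH=1.1, CropD=1.9, CropG=2.6, CropF=7.6, CropC=2.9
Best worst-case = 7.6 → CropF.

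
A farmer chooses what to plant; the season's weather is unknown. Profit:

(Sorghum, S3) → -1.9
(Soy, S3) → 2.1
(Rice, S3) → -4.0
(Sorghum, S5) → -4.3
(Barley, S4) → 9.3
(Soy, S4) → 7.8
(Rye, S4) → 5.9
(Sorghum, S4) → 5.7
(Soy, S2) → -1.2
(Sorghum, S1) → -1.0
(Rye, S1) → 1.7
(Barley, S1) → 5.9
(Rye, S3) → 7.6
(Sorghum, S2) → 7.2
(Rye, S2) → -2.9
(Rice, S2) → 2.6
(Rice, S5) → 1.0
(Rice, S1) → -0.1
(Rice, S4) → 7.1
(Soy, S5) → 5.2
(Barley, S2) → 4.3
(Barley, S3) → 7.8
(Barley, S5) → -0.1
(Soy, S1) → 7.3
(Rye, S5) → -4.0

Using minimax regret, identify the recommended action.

Column bests: S1=7.3, S2=7.2, S3=7.8, S4=9.3, S5=5.2.
Rye regrets: 5.6, 10.1, 0.2, 3.4, 9.2 → max 10.1
Sorghum regrets: 8.3, 0.0, 9.7, 3.6, 9.5 → max 9.7
Barley regrets: 1.4, 2.9, 0.0, 0.0, 5.3 → max 5.3
Rice regrets: 7.4, 4.6, 11.8, 2.2, 4.2 → max 11.8
Soy regrets: 0.0, 8.4, 5.7, 1.5, 0.0 → max 8.4
Smallest max regret = 5.3 → Barley.

Barley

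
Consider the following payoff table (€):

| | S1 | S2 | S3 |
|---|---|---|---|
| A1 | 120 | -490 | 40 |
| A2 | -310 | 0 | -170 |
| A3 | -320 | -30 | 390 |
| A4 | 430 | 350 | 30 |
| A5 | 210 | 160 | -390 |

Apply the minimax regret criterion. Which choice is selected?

Column bests: S1=430, S2=350, S3=390.
A1 regrets: 310, 840, 350 → max 840
A2 regrets: 740, 350, 560 → max 740
A3 regrets: 750, 380, 0 → max 750
A4 regrets: 0, 0, 360 → max 360
A5 regrets: 220, 190, 780 → max 780
Smallest max regret = 360 → A4.

A4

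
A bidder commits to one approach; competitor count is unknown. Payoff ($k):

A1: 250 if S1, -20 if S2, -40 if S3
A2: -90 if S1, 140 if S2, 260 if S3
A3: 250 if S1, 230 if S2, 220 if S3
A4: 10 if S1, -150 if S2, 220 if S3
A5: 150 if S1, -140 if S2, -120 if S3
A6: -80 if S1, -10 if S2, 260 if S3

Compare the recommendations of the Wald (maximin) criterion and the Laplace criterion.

maximin → A3; laplace → A3 (agree)

Row minima: A1=-40, A2=-90, A3=220, A4=-150, A5=-140, A6=-80
Best worst-case = 220 → A3.
Row averages: A1=190/3, A2=310/3, A3=700/3, A4=80/3, A5=-110/3, A6=170/3
Highest average = 700/3 → A3.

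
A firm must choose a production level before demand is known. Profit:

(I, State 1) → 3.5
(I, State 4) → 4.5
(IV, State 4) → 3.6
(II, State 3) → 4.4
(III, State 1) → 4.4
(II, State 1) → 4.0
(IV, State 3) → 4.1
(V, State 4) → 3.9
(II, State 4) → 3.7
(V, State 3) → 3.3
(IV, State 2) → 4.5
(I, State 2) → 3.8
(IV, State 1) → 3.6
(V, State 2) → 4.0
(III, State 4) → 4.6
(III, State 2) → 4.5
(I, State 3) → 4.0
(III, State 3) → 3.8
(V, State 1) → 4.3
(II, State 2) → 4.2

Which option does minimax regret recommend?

Column bests: State 1=4.4, State 2=4.5, State 3=4.4, State 4=4.6.
I regrets: 0.9, 0.7, 0.4, 0.1 → max 0.9
II regrets: 0.4, 0.3, 0.0, 0.9 → max 0.9
III regrets: 0.0, 0.0, 0.6, 0.0 → max 0.6
IV regrets: 0.8, 0.0, 0.3, 1.0 → max 1.0
V regrets: 0.1, 0.5, 1.1, 0.7 → max 1.1
Smallest max regret = 0.6 → III.

III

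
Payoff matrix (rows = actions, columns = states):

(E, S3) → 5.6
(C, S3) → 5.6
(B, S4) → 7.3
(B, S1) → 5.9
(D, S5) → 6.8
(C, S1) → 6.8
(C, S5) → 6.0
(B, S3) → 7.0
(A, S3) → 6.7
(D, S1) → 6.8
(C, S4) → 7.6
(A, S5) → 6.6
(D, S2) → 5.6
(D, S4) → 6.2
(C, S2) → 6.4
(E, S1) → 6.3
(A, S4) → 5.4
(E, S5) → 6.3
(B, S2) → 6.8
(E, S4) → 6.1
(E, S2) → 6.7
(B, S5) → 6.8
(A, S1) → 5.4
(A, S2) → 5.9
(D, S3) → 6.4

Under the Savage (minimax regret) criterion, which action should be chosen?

Column bests: S1=6.8, S2=6.8, S3=7.0, S4=7.6, S5=6.8.
A regrets: 1.4, 0.9, 0.3, 2.2, 0.2 → max 2.2
B regrets: 0.9, 0.0, 0.0, 0.3, 0.0 → max 0.9
C regrets: 0.0, 0.4, 1.4, 0.0, 0.8 → max 1.4
D regrets: 0.0, 1.2, 0.6, 1.4, 0.0 → max 1.4
E regrets: 0.5, 0.1, 1.4, 1.5, 0.5 → max 1.5
Smallest max regret = 0.9 → B.

B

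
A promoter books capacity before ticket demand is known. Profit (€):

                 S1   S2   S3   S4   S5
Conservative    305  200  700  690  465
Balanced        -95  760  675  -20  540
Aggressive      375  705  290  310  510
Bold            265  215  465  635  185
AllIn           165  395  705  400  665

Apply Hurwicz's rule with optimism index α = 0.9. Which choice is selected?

Balanced

Conservative: 0.9·700 + 0.1·200 = 650
Balanced: 0.9·760 + 0.1·(-95) = 674.5
Aggressive: 0.9·705 + 0.1·290 = 663.5
Bold: 0.9·635 + 0.1·185 = 590
AllIn: 0.9·705 + 0.1·165 = 651
Highest Hurwicz score = 674.5 → Balanced.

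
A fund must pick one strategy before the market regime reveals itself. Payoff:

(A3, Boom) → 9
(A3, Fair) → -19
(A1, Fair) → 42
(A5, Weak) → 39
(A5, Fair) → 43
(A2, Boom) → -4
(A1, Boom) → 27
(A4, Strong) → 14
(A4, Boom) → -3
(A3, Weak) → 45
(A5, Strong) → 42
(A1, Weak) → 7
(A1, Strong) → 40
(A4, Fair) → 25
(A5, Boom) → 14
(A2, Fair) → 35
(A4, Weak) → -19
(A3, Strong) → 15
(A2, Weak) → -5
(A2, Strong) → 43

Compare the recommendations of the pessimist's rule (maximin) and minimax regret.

Row minima: A1=7, A2=-5, A3=-19, A4=-19, A5=14
Best worst-case = 14 → A5.
Column bests: Weak=45, Fair=43, Strong=43, Boom=27.
A1 regrets: 38, 1, 3, 0 → max 38
A2 regrets: 50, 8, 0, 31 → max 50
A3 regrets: 0, 62, 28, 18 → max 62
A4 regrets: 64, 18, 29, 30 → max 64
A5 regrets: 6, 0, 1, 13 → max 13
Smallest max regret = 13 → A5.

maximin → A5; minimax regret → A5 (agree)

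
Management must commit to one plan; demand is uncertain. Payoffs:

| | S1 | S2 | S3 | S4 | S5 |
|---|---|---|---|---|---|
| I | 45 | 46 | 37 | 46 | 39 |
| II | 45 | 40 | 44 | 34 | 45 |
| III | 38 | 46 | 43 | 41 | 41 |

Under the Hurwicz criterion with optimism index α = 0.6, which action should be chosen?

I: 0.6·46 + 0.4·37 = 42.4
II: 0.6·45 + 0.4·34 = 40.6
III: 0.6·46 + 0.4·38 = 42.8
Highest Hurwicz score = 42.8 → III.

III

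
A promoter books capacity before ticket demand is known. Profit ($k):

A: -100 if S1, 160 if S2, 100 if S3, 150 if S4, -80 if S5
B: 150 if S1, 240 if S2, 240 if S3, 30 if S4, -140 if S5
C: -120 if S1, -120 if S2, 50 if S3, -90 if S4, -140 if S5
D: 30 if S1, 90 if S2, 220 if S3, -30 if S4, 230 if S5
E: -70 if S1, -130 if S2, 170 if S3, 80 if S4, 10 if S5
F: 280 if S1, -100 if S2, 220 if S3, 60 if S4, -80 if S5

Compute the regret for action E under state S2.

Best payoff under S2 is 240.
Regret = 240 − (-130) = 370.

370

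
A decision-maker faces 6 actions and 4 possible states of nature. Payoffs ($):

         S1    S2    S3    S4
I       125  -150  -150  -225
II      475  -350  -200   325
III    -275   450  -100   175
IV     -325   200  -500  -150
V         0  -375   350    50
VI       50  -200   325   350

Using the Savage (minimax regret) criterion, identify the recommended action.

I

Column bests: S1=475, S2=450, S3=350, S4=350.
I regrets: 350, 600, 500, 575 → max 600
II regrets: 0, 800, 550, 25 → max 800
III regrets: 750, 0, 450, 175 → max 750
IV regrets: 800, 250, 850, 500 → max 850
V regrets: 475, 825, 0, 300 → max 825
VI regrets: 425, 650, 25, 0 → max 650
Smallest max regret = 600 → I.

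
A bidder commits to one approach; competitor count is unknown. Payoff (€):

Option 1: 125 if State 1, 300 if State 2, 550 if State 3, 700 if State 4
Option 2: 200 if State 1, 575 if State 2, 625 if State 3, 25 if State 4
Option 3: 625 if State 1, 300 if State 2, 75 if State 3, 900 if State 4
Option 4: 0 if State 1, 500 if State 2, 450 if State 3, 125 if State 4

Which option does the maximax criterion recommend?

Row maxima: Option 1=700, Option 2=625, Option 3=900, Option 4=500
Best best-case = 900 → Option 3.

Option 3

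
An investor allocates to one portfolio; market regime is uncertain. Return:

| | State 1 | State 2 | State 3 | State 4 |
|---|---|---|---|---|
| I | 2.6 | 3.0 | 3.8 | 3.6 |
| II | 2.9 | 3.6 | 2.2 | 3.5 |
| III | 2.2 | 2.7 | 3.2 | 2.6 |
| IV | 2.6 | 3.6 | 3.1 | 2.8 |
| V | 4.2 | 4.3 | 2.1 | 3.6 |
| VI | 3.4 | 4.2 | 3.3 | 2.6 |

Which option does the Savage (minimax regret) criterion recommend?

Column bests: State 1=4.2, State 2=4.3, State 3=3.8, State 4=3.6.
I regrets: 1.6, 1.3, 0.0, 0.0 → max 1.6
II regrets: 1.3, 0.7, 1.6, 0.1 → max 1.6
III regrets: 2.0, 1.6, 0.6, 1.0 → max 2.0
IV regrets: 1.6, 0.7, 0.7, 0.8 → max 1.6
V regrets: 0.0, 0.0, 1.7, 0.0 → max 1.7
VI regrets: 0.8, 0.1, 0.5, 1.0 → max 1.0
Smallest max regret = 1.0 → VI.

VI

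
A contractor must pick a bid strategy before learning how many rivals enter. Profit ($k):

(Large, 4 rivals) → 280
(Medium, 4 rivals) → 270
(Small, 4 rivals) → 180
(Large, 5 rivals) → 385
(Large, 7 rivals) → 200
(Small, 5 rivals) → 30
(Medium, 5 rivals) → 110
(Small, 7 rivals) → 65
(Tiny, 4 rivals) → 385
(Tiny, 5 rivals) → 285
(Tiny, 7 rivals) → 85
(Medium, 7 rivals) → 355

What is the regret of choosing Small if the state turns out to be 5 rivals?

Best payoff under 5 rivals is 385.
Regret = 385 − 30 = 355.

355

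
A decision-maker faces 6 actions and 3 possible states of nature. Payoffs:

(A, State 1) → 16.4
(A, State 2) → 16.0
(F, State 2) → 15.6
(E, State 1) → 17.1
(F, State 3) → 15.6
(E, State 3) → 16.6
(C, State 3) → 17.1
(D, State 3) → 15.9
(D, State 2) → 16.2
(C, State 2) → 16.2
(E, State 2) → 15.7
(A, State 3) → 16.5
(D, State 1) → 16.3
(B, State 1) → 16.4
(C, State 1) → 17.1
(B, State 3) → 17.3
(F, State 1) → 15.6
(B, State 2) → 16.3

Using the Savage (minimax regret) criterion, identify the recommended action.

Column bests: State 1=17.1, State 2=16.3, State 3=17.3.
A regrets: 0.7, 0.3, 0.8 → max 0.8
B regrets: 0.7, 0.0, 0.0 → max 0.7
C regrets: 0.0, 0.1, 0.2 → max 0.2
D regrets: 0.8, 0.1, 1.4 → max 1.4
E regrets: 0.0, 0.6, 0.7 → max 0.7
F regrets: 1.5, 0.7, 1.7 → max 1.7
Smallest max regret = 0.2 → C.

C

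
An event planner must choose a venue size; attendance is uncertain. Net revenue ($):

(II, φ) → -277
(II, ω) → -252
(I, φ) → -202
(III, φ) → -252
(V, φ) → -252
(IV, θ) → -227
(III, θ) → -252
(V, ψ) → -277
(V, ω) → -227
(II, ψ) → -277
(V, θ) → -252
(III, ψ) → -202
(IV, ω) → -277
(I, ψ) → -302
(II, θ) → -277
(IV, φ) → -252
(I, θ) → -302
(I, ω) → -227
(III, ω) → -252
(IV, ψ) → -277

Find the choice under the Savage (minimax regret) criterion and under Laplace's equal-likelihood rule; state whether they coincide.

minimax regret → III; laplace → III (agree)

Column bests: θ=-227, φ=-202, ψ=-202, ω=-227.
I regrets: 75, 0, 100, 0 → max 100
II regrets: 50, 75, 75, 25 → max 75
III regrets: 25, 50, 0, 25 → max 50
IV regrets: 0, 50, 75, 50 → max 75
V regrets: 25, 50, 75, 0 → max 75
Smallest max regret = 50 → III.
Row averages: I=-258.25, II=-270.75, III=-239.5, IV=-258.25, V=-252
Highest average = -239.5 → III.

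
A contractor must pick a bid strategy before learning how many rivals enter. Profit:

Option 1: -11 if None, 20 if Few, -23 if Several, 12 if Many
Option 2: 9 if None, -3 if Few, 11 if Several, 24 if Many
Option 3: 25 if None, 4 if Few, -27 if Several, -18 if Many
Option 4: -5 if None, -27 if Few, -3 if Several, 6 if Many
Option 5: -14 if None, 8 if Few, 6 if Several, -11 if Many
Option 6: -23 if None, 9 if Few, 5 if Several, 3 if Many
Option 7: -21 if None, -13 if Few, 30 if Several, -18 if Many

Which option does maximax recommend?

Option 7

Row maxima: Option 1=20, Option 2=24, Option 3=25, Option 4=6, Option 5=8, Option 6=9, Option 7=30
Best best-case = 30 → Option 7.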